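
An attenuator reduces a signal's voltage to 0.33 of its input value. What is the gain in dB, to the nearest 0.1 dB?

For a voltage ratio, dB = 20·log₁₀(V₂/V₁).
20·log₁₀(0.33) = -9.6 dB.

-9.6 dB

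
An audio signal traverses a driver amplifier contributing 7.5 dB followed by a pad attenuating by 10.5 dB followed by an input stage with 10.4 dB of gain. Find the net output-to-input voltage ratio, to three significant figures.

2.34

Net gain = 7.5 + (−10.5) + 10.4 = 7.4 dB.
Voltage ratio = 10^(7.4/20) = 2.34.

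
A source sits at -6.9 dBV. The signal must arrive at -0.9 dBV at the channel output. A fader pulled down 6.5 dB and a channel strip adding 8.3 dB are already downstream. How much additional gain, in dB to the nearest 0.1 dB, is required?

4.2 dB

The required make-up gain is the shortfall in the dB sum.
G = -0.9 − (-6.9) + 6.5 − 8.3 = 4.2 dB.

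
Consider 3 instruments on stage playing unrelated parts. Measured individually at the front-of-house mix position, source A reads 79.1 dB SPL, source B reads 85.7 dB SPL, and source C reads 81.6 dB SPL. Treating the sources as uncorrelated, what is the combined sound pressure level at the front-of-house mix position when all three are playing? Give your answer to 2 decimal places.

Add the sources as powers (linear), then convert back to dB:
L_total = 10·log₁₀(10^(79.1/10) + 10^(85.7/10) + 10^(81.6/10)) = 10·log₁₀(597400000) = 87.76 dB SPL.

87.76 dB SPL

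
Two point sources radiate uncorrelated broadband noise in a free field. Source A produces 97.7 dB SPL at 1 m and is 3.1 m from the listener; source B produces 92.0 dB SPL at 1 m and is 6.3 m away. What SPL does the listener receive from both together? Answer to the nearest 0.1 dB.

88.1 dB SPL

At the listener: L_A = 97.7 − 20·log₁₀(3.1) = 87.87 dB; L_B = 92.0 − 20·log₁₀(6.3) = 76.01 dB.
Combined: 10·log₁₀(10^(87.87/10)+10^(76.01/10)) = 88.1 dB SPL.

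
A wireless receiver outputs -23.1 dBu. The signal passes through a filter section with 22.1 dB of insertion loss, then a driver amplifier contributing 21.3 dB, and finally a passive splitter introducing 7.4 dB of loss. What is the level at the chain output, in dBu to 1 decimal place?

In dB, series stages simply add:
-23.1 − 22.1 + 21.3 − 7.4 = -31.3 dBu.

-31.3 dBu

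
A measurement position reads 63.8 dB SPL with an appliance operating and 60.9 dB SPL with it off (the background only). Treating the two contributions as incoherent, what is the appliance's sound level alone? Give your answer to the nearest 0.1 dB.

60.7 dB SPL

Subtract intensities: L_src = 10·log₁₀(10^(L_total/10) − 10^(L_bg/10)).
L_src = 10·log₁₀(10^(63.8/10) − 10^(60.9/10)) = 10·log₁₀(1169000) = 60.7 dB SPL.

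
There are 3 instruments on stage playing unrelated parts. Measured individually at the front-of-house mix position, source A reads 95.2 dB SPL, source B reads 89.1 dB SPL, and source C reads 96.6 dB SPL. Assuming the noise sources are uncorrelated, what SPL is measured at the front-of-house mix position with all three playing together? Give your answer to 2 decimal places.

Incoherent sources sum as intensities:
L_total = 10·log₁₀(10^(95.2/10) + 10^(89.1/10) + 10^(96.6/10)) = 10·log₁₀(8695000000) = 99.39 dB SPL.

99.39 dB SPL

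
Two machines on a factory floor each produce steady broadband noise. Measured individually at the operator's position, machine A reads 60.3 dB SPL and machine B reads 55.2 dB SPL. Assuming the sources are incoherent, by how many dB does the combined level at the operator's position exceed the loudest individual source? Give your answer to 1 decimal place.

1.2 dB

Incoherent sources sum as intensities:
L_total = 10·log₁₀(10^(60.3/10) + 10^(55.2/10)) = 61.47 dB SPL.
Excess over the loudest (60.3 dB): 61.47 − 60.3 = 1.2 dB.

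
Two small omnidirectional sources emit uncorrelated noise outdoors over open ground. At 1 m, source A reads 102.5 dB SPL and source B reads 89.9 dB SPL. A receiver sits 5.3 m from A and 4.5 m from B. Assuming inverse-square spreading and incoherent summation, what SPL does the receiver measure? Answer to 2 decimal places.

At the listener: L_A = 102.5 − 20·log₁₀(5.3) = 88.014 dB; L_B = 89.9 − 20·log₁₀(4.5) = 76.836 dB.
Combined: 10·log₁₀(10^(88.014/10)+10^(76.836/10)) = 88.33 dB SPL.

88.33 dB SPL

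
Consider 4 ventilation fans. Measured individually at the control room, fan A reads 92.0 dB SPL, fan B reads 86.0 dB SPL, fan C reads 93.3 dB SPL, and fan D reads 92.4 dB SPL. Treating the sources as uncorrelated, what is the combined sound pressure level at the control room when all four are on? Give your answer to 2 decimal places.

97.68 dB SPL

Add the sources as powers (linear), then convert back to dB:
L_total = 10·log₁₀(10^(92.0/10) + 10^(86.0/10) + 10^(93.3/10) + 10^(92.4/10)) = 10·log₁₀(5859000000) = 97.68 dB SPL.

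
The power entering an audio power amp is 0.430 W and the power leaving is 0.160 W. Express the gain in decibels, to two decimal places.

-4.29 dB

For a power ratio, dB = 10·log₁₀(P₂/P₁).
10·log₁₀(0.160/0.430) = 10·log₁₀(0.3721) = -4.29 dB.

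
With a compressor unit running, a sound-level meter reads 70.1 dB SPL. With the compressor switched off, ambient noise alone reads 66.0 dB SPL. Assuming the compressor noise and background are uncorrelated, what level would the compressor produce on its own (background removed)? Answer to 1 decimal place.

68.0 dB SPL

Background correction is a power subtraction:
L_src = 10·log₁₀(10^(70.1/10) − 10^(66.0/10)) = 10·log₁₀(6252000) = 68.0 dB SPL.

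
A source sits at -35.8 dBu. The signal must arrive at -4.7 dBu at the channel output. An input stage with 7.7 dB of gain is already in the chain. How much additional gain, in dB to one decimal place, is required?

23.4 dB

The required make-up gain is the shortfall in the dB sum.
G = -4.7 − (-35.8) − 7.7 = 23.4 dB.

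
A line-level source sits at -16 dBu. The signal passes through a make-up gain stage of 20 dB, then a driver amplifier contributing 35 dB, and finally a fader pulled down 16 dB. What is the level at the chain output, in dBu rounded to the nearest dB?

Gain stages sum in dB:
-16 + 20 + 35 − 16 = +23 dBu.

+23 dBu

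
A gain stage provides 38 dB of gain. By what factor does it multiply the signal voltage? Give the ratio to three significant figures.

79.4

Voltage ratio = 10^(dB/20).
10^(38/20) = 10^(1.900) = 79.4.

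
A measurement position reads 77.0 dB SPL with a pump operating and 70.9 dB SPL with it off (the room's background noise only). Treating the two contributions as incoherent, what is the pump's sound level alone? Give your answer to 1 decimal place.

Background correction is a power subtraction:
L_src = 10·log₁₀(10^(77.0/10) − 10^(70.9/10)) = 10·log₁₀(37820000) = 75.8 dB SPL.

75.8 dB SPL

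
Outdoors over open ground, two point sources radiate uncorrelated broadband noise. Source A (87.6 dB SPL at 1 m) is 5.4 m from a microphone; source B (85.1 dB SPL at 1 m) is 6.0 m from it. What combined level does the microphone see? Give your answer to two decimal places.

74.58 dB SPL

At the listener: L_A = 87.6 − 20·log₁₀(5.4) = 72.952 dB; L_B = 85.1 − 20·log₁₀(6.0) = 69.537 dB.
Combined: 10·log₁₀(10^(72.952/10)+10^(69.537/10)) = 74.58 dB SPL.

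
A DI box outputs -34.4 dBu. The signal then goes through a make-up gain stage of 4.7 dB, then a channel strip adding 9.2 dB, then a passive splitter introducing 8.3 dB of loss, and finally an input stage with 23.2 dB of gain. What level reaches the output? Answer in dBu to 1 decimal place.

-5.6 dBu

In dB, series stages simply add:
-34.4 + 4.7 + 9.2 − 8.3 + 23.2 = -5.6 dBu.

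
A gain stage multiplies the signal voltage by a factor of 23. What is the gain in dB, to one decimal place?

Voltage is an amplitude quantity, so gain = 20·log₁₀(V_out/V_in).
20·log₁₀(23) = 27.2 dB.

27.2 dB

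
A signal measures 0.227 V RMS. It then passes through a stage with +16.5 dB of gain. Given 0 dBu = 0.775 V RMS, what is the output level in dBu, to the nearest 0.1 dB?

+5.8 dBu

Input level: 20·log₁₀(0.227/0.775) = -10.67 dBu.
Output: -10.67 + 16.5 = +5.8 dBu.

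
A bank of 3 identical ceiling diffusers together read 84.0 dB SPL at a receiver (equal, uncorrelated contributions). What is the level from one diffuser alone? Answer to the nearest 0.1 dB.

3 equal incoherent sources add 10·log₁₀(3) = 4.77 dB over one source.
L_one = 84.0 − 4.77 = 79.2 dB SPL.

79.2 dB SPL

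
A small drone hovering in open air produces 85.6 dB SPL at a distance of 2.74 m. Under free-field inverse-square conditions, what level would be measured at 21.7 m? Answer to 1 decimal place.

67.6 dB SPL

Free-field point source: level drops by 20·log₁₀ of the distance ratio.
ΔL = −20·log₁₀(21.7/2.74) = -17.97 dB, so L₂ = 85.6 + (-17.97) = 67.6 dB SPL.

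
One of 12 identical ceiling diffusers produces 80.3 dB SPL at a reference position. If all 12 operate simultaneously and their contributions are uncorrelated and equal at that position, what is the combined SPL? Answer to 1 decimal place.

91.1 dB SPL

12 equal incoherent sources raise the level by 10·log₁₀(12) = 10.79 dB.
L_total = 80.3 + 10.79 = 91.1 dB SPL.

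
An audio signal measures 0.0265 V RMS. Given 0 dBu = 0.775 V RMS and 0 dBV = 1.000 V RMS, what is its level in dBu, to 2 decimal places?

-29.32 dBu

dBu = 20·log₁₀(V / 0.775 V).
20·log₁₀(0.0265/0.775) = -29.32 dBu.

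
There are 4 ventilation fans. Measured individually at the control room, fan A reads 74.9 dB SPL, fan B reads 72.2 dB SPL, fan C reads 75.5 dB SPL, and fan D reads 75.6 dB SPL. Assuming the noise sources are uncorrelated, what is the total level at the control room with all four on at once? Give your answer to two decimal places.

80.77 dB SPL

Uncorrelated sources add in intensity (power), not in dB.
L_total = 10·log₁₀(10^(74.9/10) + 10^(72.2/10) + 10^(75.5/10) + 10^(75.6/10)) = 10·log₁₀(119300000) = 80.77 dB SPL.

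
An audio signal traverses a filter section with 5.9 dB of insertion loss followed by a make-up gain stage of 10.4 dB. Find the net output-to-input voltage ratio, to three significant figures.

Net gain = (−5.9) + 10.4 = 4.5 dB.
Voltage ratio = 10^(4.5/20) = 1.68.

1.68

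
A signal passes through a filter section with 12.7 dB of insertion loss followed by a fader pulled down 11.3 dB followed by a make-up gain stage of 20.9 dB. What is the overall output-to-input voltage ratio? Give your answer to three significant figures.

0.700

Net gain = (−12.7) + (−11.3) + 20.9 = -3.1 dB.
Voltage ratio = 10^(-3.1/20) = 0.700.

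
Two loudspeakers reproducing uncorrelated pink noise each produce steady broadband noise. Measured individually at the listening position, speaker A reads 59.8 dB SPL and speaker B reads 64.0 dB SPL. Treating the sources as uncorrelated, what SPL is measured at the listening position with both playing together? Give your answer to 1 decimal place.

Add the sources as powers (linear), then convert back to dB:
L_total = 10·log₁₀(10^(59.8/10) + 10^(64.0/10)) = 10·log₁₀(3467000) = 65.4 dB SPL.

65.4 dB SPL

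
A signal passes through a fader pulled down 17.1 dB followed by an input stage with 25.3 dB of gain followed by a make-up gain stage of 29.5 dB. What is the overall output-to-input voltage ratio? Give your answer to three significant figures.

Net gain = (−17.1) + 25.3 + 29.5 = 37.7 dB.
Voltage ratio = 10^(37.7/20) = 76.7.

76.7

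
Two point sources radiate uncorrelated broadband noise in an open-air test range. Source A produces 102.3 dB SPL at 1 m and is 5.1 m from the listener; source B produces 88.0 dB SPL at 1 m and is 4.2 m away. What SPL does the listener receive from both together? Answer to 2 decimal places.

At the listener: L_A = 102.3 − 20·log₁₀(5.1) = 88.149 dB; L_B = 88.0 − 20·log₁₀(4.2) = 75.535 dB.
Combined: 10·log₁₀(10^(88.149/10)+10^(75.535/10)) = 88.38 dB SPL.

88.38 dB SPL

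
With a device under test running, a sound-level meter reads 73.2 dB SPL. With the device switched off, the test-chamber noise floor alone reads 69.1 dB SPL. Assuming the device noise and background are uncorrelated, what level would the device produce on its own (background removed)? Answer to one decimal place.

71.1 dB SPL

Remove the background by subtracting linear intensities:
L_src = 10·log₁₀(10^(73.2/10) − 10^(69.1/10)) = 10·log₁₀(12760000) = 71.1 dB SPL.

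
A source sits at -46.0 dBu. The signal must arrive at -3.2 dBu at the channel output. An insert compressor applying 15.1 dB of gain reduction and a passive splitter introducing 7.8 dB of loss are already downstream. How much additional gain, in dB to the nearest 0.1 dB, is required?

65.7 dB

The required make-up gain is the shortfall in the dB sum.
G = -3.2 − (-46.0) + 15.1 + 7.8 = 65.7 dB.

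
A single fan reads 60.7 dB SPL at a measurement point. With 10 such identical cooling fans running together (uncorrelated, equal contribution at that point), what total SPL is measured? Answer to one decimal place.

10 equal incoherent sources raise the level by 10·log₁₀(10) = 10.00 dB.
L_total = 60.7 + 10.00 = 70.7 dB SPL.

70.7 dB SPL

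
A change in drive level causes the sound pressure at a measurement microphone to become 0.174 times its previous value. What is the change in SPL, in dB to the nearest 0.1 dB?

-15.2 dB

SPL change from a pressure ratio uses the 20·log₁₀ form:
20·log₁₀(0.174) = -15.2 dB.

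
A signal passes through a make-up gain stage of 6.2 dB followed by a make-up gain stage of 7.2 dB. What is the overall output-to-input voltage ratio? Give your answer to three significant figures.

Net gain = 6.2 + 7.2 = 13.4 dB.
Voltage ratio = 10^(13.4/20) = 4.68.

4.68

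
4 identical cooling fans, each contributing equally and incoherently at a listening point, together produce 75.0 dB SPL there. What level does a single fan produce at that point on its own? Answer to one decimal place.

69.0 dB SPL

4 equal incoherent sources add 10·log₁₀(4) = 6.02 dB over one source.
L_one = 75.0 − 6.02 = 69.0 dB SPL.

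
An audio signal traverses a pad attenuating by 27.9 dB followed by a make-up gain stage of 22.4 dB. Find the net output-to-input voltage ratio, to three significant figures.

0.531

Net gain = (−27.9) + 22.4 = -5.5 dB.
Voltage ratio = 10^(-5.5/20) = 0.531.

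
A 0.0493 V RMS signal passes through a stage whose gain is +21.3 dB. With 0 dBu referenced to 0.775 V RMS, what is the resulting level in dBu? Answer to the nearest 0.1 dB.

-2.6 dBu

Input level: 20·log₁₀(0.0493/0.775) = -23.93 dBu.
Output: -23.93 + 21.3 = -2.6 dBu.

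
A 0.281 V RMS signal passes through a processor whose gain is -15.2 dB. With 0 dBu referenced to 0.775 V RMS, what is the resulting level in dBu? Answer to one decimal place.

Input level: 20·log₁₀(0.281/0.775) = -8.81 dBu.
Output: -8.81 − 15.2 = -24.0 dBu.

-24.0 dBu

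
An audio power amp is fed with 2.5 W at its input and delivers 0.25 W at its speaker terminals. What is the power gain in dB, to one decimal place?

-10.0 dB

Power ratio → dB uses the 10·log₁₀ form:
10·log₁₀(0.25/2.5) = 10·log₁₀(0.1000) = -10.0 dB.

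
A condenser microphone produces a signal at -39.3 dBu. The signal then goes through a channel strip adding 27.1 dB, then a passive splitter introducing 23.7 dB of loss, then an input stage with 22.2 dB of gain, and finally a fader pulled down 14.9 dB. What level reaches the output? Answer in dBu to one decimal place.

-28.6 dBu

Gain stages sum in dB:
-39.3 + 27.1 − 23.7 + 22.2 − 14.9 = -28.6 dBu.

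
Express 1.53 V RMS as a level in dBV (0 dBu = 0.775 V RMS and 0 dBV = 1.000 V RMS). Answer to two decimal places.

+3.69 dBV

dBV = 20·log₁₀(V / 1.000 V).
20·log₁₀(1.53/1.000) = +3.69 dBV.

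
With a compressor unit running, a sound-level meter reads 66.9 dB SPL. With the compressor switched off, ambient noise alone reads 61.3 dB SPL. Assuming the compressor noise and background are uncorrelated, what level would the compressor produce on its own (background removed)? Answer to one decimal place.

Remove the background by subtracting linear intensities:
L_src = 10·log₁₀(10^(66.9/10) − 10^(61.3/10)) = 10·log₁₀(3549000) = 65.5 dB SPL.

65.5 dB SPL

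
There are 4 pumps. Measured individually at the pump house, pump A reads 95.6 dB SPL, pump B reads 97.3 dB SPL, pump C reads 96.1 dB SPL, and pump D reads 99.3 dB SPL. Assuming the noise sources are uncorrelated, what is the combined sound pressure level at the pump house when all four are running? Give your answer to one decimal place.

Incoherent sources sum as intensities:
L_total = 10·log₁₀(10^(95.6/10) + 10^(97.3/10) + 10^(96.1/10) + 10^(99.3/10)) = 10·log₁₀(21586000000) = 103.3 dB SPL.

103.3 dB SPL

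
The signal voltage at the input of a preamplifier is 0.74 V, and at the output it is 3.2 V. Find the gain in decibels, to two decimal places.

12.72 dB

For a voltage ratio, dB = 20·log₁₀(V₂/V₁).
20·log₁₀(3.2/0.74) = 20·log₁₀(4.324) = 12.72 dB.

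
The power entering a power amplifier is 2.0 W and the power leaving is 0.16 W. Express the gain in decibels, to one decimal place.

For a power ratio, dB = 10·log₁₀(P₂/P₁).
10·log₁₀(0.16/2.0) = 10·log₁₀(0.08000) = -11.0 dB.

-11.0 dB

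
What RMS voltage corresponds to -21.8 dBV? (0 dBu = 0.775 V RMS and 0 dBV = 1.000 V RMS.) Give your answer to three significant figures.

0.0813 V

V = 1.000 V × 10^(-21.8/20).
= 1.000 × 0.08128 = 0.0813 V.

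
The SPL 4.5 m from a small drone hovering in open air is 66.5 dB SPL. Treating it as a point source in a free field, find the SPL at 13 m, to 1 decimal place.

Inverse-square spreading gives ΔL = −20·log₁₀(d₂/d₁).
ΔL = −20·log₁₀(13/4.5) = -9.21 dB, so L₂ = 66.5 + (-9.21) = 57.3 dB SPL.

57.3 dB SPL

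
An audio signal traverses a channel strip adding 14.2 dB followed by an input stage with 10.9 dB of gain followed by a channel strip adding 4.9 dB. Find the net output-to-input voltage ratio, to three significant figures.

31.6

Net gain = 14.2 + 10.9 + 4.9 = 30.0 dB.
Voltage ratio = 10^(30.0/20) = 31.6.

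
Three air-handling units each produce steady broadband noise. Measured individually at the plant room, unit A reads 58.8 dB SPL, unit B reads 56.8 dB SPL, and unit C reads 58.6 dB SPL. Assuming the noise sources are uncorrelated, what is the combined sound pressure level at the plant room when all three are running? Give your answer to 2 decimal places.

Incoherent sources sum as intensities:
L_total = 10·log₁₀(10^(58.8/10) + 10^(56.8/10) + 10^(58.6/10)) = 10·log₁₀(1962000) = 62.93 dB SPL.

62.93 dB SPL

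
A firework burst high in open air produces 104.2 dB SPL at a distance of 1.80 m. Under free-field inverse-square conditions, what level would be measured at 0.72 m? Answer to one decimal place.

For a point source in a free field, ΔL = −20·log₁₀(d₂/d₁).
ΔL = −20·log₁₀(0.72/1.80) = 7.96 dB, so L₂ = 104.2 + (7.96) = 112.2 dB SPL.

112.2 dB SPL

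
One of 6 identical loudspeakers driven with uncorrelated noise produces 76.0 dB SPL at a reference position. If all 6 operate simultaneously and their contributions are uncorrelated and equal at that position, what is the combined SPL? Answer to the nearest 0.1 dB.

83.8 dB SPL

6 equal incoherent sources raise the level by 10·log₁₀(6) = 7.78 dB.
L_total = 76.0 + 7.78 = 83.8 dB SPL.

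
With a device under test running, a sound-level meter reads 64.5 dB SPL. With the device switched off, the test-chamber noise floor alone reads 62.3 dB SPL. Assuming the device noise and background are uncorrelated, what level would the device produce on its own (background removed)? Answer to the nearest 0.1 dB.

60.5 dB SPL

Background correction is a power subtraction:
L_src = 10·log₁₀(10^(64.5/10) − 10^(62.3/10)) = 10·log₁₀(1120000) = 60.5 dB SPL.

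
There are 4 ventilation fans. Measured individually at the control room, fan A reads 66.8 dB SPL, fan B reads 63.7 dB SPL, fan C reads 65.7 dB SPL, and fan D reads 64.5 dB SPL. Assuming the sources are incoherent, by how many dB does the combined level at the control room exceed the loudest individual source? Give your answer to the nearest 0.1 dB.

4.6 dB

Incoherent sources sum as intensities:
L_total = 10·log₁₀(10^(66.8/10) + 10^(63.7/10) + 10^(65.7/10) + 10^(64.5/10)) = 71.36 dB SPL.
Excess over the loudest (66.8 dB): 71.36 − 66.8 = 4.6 dB.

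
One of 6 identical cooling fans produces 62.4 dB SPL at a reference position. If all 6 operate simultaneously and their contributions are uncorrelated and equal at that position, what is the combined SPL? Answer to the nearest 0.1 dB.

70.2 dB SPL

6 equal incoherent sources raise the level by 10·log₁₀(6) = 7.78 dB.
L_total = 62.4 + 7.78 = 70.2 dB SPL.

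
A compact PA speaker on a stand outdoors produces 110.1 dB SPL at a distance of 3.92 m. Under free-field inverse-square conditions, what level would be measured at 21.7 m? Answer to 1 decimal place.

Free-field point source: level drops by 20·log₁₀ of the distance ratio.
ΔL = −20·log₁₀(21.7/3.92) = -14.86 dB, so L₂ = 110.1 + (-14.86) = 95.2 dB SPL.

95.2 dB SPL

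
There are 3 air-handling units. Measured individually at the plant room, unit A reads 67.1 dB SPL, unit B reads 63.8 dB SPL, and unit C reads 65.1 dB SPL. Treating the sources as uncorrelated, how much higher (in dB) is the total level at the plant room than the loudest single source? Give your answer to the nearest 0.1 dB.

3.2 dB

Add the sources as powers (linear), then convert back to dB:
L_total = 10·log₁₀(10^(67.1/10) + 10^(63.8/10) + 10^(65.1/10)) = 70.32 dB SPL.
Excess over the loudest (67.1 dB): 70.32 − 67.1 = 3.2 dB.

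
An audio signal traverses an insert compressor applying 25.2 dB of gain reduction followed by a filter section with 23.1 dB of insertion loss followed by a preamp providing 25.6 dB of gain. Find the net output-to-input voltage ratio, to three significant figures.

Net gain = (−25.2) + (−23.1) + 25.6 = -22.7 dB.
Voltage ratio = 10^(-22.7/20) = 0.0733.

0.0733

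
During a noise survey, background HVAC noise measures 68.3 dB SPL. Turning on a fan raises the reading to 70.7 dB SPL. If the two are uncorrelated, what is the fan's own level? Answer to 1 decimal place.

Remove the background by subtracting linear intensities:
L_src = 10·log₁₀(10^(70.7/10) − 10^(68.3/10)) = 10·log₁₀(4988000) = 67.0 dB SPL.

67.0 dB SPL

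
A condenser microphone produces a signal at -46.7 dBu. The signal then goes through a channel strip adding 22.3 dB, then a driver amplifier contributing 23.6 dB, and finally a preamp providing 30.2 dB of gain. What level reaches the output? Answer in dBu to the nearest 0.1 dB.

+29.4 dBu

In dB, series stages simply add:
-46.7 + 22.3 + 23.6 + 30.2 = +29.4 dBu.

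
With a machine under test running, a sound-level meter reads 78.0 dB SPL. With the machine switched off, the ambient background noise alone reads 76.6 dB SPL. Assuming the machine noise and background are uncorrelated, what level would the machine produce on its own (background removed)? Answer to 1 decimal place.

72.4 dB SPL

Remove the background by subtracting linear intensities:
L_src = 10·log₁₀(10^(78.0/10) − 10^(76.6/10)) = 10·log₁₀(17390000) = 72.4 dB SPL.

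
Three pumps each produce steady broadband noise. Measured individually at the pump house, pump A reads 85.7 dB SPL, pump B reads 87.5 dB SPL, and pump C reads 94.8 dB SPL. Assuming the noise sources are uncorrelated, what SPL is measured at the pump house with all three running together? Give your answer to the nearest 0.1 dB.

Add the sources as powers (linear), then convert back to dB:
L_total = 10·log₁₀(10^(85.7/10) + 10^(87.5/10) + 10^(94.8/10)) = 10·log₁₀(3954000000) = 96.0 dB SPL.

96.0 dB SPL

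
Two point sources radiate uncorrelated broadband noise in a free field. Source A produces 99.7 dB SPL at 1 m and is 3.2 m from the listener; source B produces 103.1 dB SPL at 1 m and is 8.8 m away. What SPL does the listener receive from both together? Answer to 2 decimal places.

At the listener: L_A = 99.7 − 20·log₁₀(3.2) = 89.597 dB; L_B = 103.1 − 20·log₁₀(8.8) = 84.210 dB.
Combined: 10·log₁₀(10^(89.597/10)+10^(84.210/10)) = 90.70 dB SPL.

90.70 dB SPL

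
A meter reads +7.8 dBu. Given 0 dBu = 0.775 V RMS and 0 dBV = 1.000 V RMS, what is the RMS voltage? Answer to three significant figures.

1.90 V

V = 0.775 V × 10^(+7.8/20).
= 0.775 × 2.455 = 1.90 V.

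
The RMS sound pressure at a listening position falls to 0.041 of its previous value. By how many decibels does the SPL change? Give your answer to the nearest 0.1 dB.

Sound pressure is an amplitude quantity: ΔL = 20·log₁₀(p₂/p₁).
20·log₁₀(0.041) = -27.7 dB.

-27.7 dB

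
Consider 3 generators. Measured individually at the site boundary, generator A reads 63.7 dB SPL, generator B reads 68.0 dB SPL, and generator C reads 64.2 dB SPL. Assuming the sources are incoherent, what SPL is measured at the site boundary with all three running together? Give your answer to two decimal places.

70.52 dB SPL

Incoherent sources sum as intensities:
L_total = 10·log₁₀(10^(63.7/10) + 10^(68.0/10) + 10^(64.2/10)) = 10·log₁₀(11280000) = 70.52 dB SPL.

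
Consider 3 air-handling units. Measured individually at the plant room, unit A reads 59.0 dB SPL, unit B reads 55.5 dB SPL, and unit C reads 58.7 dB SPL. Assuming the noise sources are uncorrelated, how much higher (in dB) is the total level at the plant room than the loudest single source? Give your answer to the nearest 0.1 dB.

Add the sources as powers (linear), then convert back to dB:
L_total = 10·log₁₀(10^(59.0/10) + 10^(55.5/10) + 10^(58.7/10)) = 62.77 dB SPL.
Excess over the loudest (59.0 dB): 62.77 − 59.0 = 3.8 dB.

3.8 dB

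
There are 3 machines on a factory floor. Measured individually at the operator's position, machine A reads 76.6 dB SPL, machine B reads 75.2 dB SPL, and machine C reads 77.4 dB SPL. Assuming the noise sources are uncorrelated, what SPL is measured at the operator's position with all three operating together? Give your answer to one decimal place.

81.3 dB SPL

Add the sources as powers (linear), then convert back to dB:
L_total = 10·log₁₀(10^(76.6/10) + 10^(75.2/10) + 10^(77.4/10)) = 10·log₁₀(133800000) = 81.3 dB SPL.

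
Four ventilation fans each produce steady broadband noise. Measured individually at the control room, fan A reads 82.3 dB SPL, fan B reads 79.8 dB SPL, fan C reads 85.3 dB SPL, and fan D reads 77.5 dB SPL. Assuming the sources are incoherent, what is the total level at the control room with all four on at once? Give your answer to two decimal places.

Uncorrelated sources add in intensity (power), not in dB.
L_total = 10·log₁₀(10^(82.3/10) + 10^(79.8/10) + 10^(85.3/10) + 10^(77.5/10)) = 10·log₁₀(660400000) = 88.20 dB SPL.

88.20 dB SPL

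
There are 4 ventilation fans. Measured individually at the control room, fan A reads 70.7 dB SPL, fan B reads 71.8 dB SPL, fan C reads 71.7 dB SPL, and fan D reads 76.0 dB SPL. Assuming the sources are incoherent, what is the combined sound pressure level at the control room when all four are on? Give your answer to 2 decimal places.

79.11 dB SPL

Add the sources as powers (linear), then convert back to dB:
L_total = 10·log₁₀(10^(70.7/10) + 10^(71.8/10) + 10^(71.7/10) + 10^(76.0/10)) = 10·log₁₀(81490000) = 79.11 dB SPL.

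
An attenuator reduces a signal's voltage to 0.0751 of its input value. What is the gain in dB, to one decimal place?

-22.5 dB

Voltage is an amplitude quantity, so gain = 20·log₁₀(V_out/V_in).
20·log₁₀(0.0751) = -22.5 dB.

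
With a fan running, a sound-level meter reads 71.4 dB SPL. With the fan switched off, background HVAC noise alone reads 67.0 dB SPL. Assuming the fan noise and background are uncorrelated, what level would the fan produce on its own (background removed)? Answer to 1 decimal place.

Background correction is a power subtraction:
L_src = 10·log₁₀(10^(71.4/10) − 10^(67.0/10)) = 10·log₁₀(8792000) = 69.4 dB SPL.

69.4 dB SPL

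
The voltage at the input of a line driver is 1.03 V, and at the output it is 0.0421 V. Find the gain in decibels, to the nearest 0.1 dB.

-27.8 dB

Voltage ratio → dB uses the 20·log₁₀ form:
20·log₁₀(0.0421/1.03) = 20·log₁₀(0.04087) = -27.8 dB.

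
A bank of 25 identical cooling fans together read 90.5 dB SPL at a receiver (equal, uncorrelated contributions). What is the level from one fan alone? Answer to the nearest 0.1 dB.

76.5 dB SPL

25 equal incoherent sources add 10·log₁₀(25) = 13.98 dB over one source.
L_one = 90.5 − 13.98 = 76.5 dB SPL.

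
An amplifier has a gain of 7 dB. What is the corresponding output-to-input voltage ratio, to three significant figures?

Voltage ratio = 10^(dB/20).
10^(7/20) = 10^(0.3500) = 2.24.

2.24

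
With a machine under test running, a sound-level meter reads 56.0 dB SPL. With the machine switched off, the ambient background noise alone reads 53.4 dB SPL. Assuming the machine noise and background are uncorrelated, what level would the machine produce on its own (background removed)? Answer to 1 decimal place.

52.5 dB SPL

Subtract intensities: L_src = 10·log₁₀(10^(L_total/10) − 10^(L_bg/10)).
L_src = 10·log₁₀(10^(56.0/10) − 10^(53.4/10)) = 10·log₁₀(179300) = 52.5 dB SPL.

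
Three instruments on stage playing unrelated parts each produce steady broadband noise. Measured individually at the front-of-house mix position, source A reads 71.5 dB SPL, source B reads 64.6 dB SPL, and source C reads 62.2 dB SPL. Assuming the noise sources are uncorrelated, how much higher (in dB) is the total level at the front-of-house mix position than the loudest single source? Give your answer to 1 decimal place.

1.2 dB

Add the sources as powers (linear), then convert back to dB:
L_total = 10·log₁₀(10^(71.5/10) + 10^(64.6/10) + 10^(62.2/10)) = 72.71 dB SPL.
Excess over the loudest (71.5 dB): 72.71 − 71.5 = 1.2 dB.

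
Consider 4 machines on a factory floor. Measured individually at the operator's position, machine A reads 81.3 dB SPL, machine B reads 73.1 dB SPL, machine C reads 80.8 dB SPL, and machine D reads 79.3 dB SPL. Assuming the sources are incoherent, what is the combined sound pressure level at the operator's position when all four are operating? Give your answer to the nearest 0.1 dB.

85.6 dB SPL

Incoherent sources sum as intensities:
L_total = 10·log₁₀(10^(81.3/10) + 10^(73.1/10) + 10^(80.8/10) + 10^(79.3/10)) = 10·log₁₀(360700000) = 85.6 dB SPL.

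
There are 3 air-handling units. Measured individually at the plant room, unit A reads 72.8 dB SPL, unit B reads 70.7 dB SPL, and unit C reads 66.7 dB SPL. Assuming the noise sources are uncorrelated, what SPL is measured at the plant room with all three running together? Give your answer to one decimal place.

75.5 dB SPL

Uncorrelated sources add in intensity (power), not in dB.
L_total = 10·log₁₀(10^(72.8/10) + 10^(70.7/10) + 10^(66.7/10)) = 10·log₁₀(35480000) = 75.5 dB SPL.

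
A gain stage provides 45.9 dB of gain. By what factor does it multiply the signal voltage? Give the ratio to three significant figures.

197

Voltage ratio = 10^(dB/20).
10^(45.9/20) = 10^(2.295) = 197.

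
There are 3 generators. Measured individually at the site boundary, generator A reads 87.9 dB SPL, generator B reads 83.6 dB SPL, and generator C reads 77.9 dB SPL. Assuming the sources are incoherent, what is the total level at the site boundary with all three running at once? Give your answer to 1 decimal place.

Add the sources as powers (linear), then convert back to dB:
L_total = 10·log₁₀(10^(87.9/10) + 10^(83.6/10) + 10^(77.9/10)) = 10·log₁₀(907300000) = 89.6 dB SPL.

89.6 dB SPL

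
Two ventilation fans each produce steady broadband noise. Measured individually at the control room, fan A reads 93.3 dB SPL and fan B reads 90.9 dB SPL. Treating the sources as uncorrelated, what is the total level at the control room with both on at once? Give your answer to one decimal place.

95.3 dB SPL

Uncorrelated sources add in intensity (power), not in dB.
L_total = 10·log₁₀(10^(93.3/10) + 10^(90.9/10)) = 10·log₁₀(3368000000) = 95.3 dB SPL.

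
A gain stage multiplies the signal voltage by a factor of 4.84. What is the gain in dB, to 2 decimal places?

For a voltage ratio, dB = 20·log₁₀(V₂/V₁).
20·log₁₀(4.84) = 13.70 dB.

13.70 dB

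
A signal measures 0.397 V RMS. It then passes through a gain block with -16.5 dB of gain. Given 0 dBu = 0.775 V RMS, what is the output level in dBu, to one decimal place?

Input level: 20·log₁₀(0.397/0.775) = -5.81 dBu.
Output: -5.81 − 16.5 = -22.3 dBu.

-22.3 dBu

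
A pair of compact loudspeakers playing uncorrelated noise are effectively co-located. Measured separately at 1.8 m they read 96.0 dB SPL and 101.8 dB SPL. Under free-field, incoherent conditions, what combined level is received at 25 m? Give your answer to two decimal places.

Combined at 1.8 m: 10·log₁₀(10^(96.0/10)+10^(101.8/10)) = 102.814 dB SPL.
Then apply −20·log₁₀(25/1.8) = -22.853 dB → 79.96 dB SPL.

79.96 dB SPL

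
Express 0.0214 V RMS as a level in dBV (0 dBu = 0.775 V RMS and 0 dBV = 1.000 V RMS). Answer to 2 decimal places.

-33.39 dBV

dBV = 20·log₁₀(V / 1.000 V).
20·log₁₀(0.0214/1.000) = -33.39 dBV.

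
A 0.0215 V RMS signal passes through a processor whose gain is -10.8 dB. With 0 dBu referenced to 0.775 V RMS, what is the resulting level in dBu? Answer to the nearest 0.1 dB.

Input level: 20·log₁₀(0.0215/0.775) = -31.14 dBu.
Output: -31.14 − 10.8 = -41.9 dBu.

-41.9 dBu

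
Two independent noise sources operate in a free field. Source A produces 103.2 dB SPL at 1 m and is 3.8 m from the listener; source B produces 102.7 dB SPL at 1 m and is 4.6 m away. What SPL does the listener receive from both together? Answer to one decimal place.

At the listener: L_A = 103.2 − 20·log₁₀(3.8) = 91.60 dB; L_B = 102.7 − 20·log₁₀(4.6) = 89.44 dB.
Combined: 10·log₁₀(10^(91.60/10)+10^(89.44/10)) = 93.7 dB SPL.

93.7 dB SPL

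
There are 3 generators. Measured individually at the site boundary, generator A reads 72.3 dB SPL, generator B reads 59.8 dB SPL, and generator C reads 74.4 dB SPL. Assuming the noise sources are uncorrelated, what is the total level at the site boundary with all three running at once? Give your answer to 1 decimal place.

76.6 dB SPL

Uncorrelated sources add in intensity (power), not in dB.
L_total = 10·log₁₀(10^(72.3/10) + 10^(59.8/10) + 10^(74.4/10)) = 10·log₁₀(45480000) = 76.6 dB SPL.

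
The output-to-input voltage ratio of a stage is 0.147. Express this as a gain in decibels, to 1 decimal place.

-16.7 dB

For a voltage ratio, dB = 20·log₁₀(V₂/V₁).
20·log₁₀(0.147) = -16.7 dB.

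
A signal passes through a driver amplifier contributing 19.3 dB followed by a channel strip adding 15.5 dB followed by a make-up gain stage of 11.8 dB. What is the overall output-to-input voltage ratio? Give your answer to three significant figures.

Net gain = 19.3 + 15.5 + 11.8 = 46.6 dB.
Voltage ratio = 10^(46.6/20) = 214.

214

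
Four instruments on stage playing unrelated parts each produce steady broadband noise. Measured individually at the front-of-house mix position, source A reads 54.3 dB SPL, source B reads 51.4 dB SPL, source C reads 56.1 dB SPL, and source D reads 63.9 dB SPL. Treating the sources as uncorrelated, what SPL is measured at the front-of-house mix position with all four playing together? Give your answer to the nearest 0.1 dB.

65.1 dB SPL

Incoherent sources sum as intensities:
L_total = 10·log₁₀(10^(54.3/10) + 10^(51.4/10) + 10^(56.1/10) + 10^(63.9/10)) = 10·log₁₀(3269000) = 65.1 dB SPL.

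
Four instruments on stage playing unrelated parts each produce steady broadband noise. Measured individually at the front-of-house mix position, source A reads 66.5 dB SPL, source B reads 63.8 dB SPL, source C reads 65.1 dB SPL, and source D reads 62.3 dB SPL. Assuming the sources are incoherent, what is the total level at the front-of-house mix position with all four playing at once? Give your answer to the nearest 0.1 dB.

70.7 dB SPL

Uncorrelated sources add in intensity (power), not in dB.
L_total = 10·log₁₀(10^(66.5/10) + 10^(63.8/10) + 10^(65.1/10) + 10^(62.3/10)) = 10·log₁₀(11800000) = 70.7 dB SPL.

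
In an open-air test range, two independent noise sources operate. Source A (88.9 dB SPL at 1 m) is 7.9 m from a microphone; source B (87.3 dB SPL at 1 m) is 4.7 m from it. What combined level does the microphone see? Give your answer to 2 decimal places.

At the listener: L_A = 88.9 − 20·log₁₀(7.9) = 70.947 dB; L_B = 87.3 − 20·log₁₀(4.7) = 73.858 dB.
Combined: 10·log₁₀(10^(70.947/10)+10^(73.858/10)) = 75.65 dB SPL.

75.65 dB SPL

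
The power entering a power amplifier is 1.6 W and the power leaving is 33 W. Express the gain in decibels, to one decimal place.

13.1 dB

Power is a power quantity, so gain = 10·log₁₀(P_out/P_in).
10·log₁₀(33/1.6) = 10·log₁₀(20.62) = 13.1 dB.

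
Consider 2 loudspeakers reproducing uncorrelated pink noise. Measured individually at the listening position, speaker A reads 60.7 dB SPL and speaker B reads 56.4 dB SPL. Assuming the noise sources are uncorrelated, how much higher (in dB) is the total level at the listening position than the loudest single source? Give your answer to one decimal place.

Incoherent sources sum as intensities:
L_total = 10·log₁₀(10^(60.7/10) + 10^(56.4/10)) = 62.07 dB SPL.
Excess over the loudest (60.7 dB): 62.07 − 60.7 = 1.4 dB.

1.4 dB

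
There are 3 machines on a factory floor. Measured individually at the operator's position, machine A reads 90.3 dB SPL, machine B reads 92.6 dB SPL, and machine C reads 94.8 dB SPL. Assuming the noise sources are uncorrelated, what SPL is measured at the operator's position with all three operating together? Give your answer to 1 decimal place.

Add the sources as powers (linear), then convert back to dB:
L_total = 10·log₁₀(10^(90.3/10) + 10^(92.6/10) + 10^(94.8/10)) = 10·log₁₀(5911000000) = 97.7 dB SPL.

97.7 dB SPL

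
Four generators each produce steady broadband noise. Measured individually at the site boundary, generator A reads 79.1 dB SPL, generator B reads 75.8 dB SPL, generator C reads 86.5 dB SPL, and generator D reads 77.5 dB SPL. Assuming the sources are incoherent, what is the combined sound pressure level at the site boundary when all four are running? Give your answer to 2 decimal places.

87.94 dB SPL

Add the sources as powers (linear), then convert back to dB:
L_total = 10·log₁₀(10^(79.1/10) + 10^(75.8/10) + 10^(86.5/10) + 10^(77.5/10)) = 10·log₁₀(622200000) = 87.94 dB SPL.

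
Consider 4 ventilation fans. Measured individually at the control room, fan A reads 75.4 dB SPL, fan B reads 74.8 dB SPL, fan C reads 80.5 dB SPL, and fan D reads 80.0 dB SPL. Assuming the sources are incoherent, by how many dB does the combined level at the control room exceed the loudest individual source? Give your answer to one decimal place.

3.9 dB

Uncorrelated sources add in intensity (power), not in dB.
L_total = 10·log₁₀(10^(75.4/10) + 10^(74.8/10) + 10^(80.5/10) + 10^(80.0/10)) = 84.43 dB SPL.
Excess over the loudest (80.5 dB): 84.43 − 80.5 = 3.9 dB.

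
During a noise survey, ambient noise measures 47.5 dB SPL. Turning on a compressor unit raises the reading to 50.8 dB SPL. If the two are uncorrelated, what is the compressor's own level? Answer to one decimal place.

Background correction is a power subtraction:
L_src = 10·log₁₀(10^(50.8/10) − 10^(47.5/10)) = 10·log₁₀(63990) = 48.1 dB SPL.

48.1 dB SPL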